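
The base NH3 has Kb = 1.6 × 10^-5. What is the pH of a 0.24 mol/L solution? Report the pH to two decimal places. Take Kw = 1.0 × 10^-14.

NH3 + H2O ⇌ NH4+ + OH-
Kb = [OH-]²/(0.24 − [OH-]) = 1.6 × 10^-5
Assume [OH-] ≪ 0.24: [OH-] ≈ √(1.6 × 10^-5 × 0.24) = 1.96 × 10^-3 M
([OH-]/C₀ = 0.82% < 5%, so the approximation holds.)
pOH = 2.71, so pH = 14.00 − pOH = 11.29

pH = 11.29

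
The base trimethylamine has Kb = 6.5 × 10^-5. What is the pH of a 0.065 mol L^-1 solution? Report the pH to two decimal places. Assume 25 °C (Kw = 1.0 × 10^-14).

pH = 11.31

(CH3)3N + H2O ⇌ (CH3)3NH+ + OH-
Let x = [OH-] at equilibrium. Kb = x²/(0.065 − x).
Since Kb ≪ C₀, x ≈ √(Kb·C₀) = 2.06 × 10^-3 M.
Check: 3.2% ionized — well under 5%, approximation valid.
pOH = 2.69, so pH = 14.00 − pOH = 11.31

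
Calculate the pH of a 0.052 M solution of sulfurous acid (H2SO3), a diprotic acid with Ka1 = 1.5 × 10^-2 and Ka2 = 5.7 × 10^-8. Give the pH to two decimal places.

pH = 1.67

Ka1 ≫ Ka2, so treat the first dissociation as the only significant source of H+.
Ka1 = x²/(0.052 − x) = 1.5 × 10^-2
Solving the quadratic: x = (−Ka1 + √(Ka1² + 4·Ka1·C₀))/2 = 2.14 × 10^-2 M
pH = −log(2.14 × 10^-2) = 1.67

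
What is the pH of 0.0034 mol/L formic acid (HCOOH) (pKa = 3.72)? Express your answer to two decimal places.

pH = 3.15

HCOOH ⇌ HCOO- + H+
Ka = 10^(−3.72) = 1.91 × 10^-4
From the ICE table, Ka = [H+]²/(0.0034 − [H+]) = 1.91 × 10^-4.
The 5% rule fails; solving [H+]² + Ka·[H+] − Ka·C₀ = 0 exactly:
[H+] = [−0.000191 + √(0.000191² + 2.6e-06)]/2 = 7.16 × 10^-4 M
pH = −log(7.16 × 10^-4) = 3.15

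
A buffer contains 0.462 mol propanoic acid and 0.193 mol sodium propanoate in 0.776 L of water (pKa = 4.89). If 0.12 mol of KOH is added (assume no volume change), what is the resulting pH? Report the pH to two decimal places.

OH- converts CH3CH2COOH to CH3CH2COO-: CH3CH2COOH → 0.342 mol, CH3CH2COO- → 0.313 mol.
pH = pKa + log([A⁻]/[HA]) = 4.89 + log(0.313/0.342) = 4.89 -0.038

pH = 4.85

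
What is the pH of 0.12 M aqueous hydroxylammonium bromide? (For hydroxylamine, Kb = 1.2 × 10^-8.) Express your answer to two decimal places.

pH = 3.50

NH3OH+ is the conjugate acid of the weak base NH2OH.
Ka = Kw/Kb = 1.0×10^-14 / 1.2 × 10^-8 = 8.33 × 10^-7
Ka = [H+]²/(0.12 − [H+]) = 8.33 × 10^-7
Neglecting [H+] in the denominator: [H+] = √(8.33 × 10^-7 × 0.12) = 3.16 × 10^-4 M
pH = −log[H+] = −log(3.16 × 10^-4) = 3.50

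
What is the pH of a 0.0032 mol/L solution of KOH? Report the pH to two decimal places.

KOH is a strong base; [OH-] = 0.0032 M.
pOH = -log(0.0032) = 2.49
pH = 14.00 - 2.49 = 11.51

pH = 11.51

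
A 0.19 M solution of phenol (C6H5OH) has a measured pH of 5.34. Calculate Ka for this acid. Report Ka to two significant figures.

[H+] = 10^(-5.34) = 4.57 × 10^-6 M
At equilibrium [HA] = 0.19 − 4.57 × 10^-6 = 1.90 × 10^-1 M
Ka = [H+][A-]/[HA] = (4.57 × 10^-6)² / 1.90 × 10^-1 = 1.1 × 10^-10

Ka = 1.1 × 10^-10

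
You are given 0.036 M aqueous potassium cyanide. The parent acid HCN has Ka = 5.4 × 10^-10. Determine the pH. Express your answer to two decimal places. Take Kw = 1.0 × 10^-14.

pH = 10.91

CN- is the conjugate base of the weak acid HCN.
Kb = Kw/Ka = 1.0×10^-14 / 5.4 × 10^-10 = 1.85 × 10^-5
From the ICE table, Kb = [OH-]²/(0.036 − [OH-]) = 1.85 × 10^-5.
Assume [OH-] ≪ 0.036: [OH-] ≈ √(1.85 × 10^-5 × 0.036) = 8.16 × 10^-4 M
pOH = 3.09, so pH = 14.00 − pOH = 10.91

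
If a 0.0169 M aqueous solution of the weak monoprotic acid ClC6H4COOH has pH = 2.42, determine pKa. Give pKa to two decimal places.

pKa = 2.96

[H+] = 10^(-2.42) = 3.80 × 10^-3 M
At equilibrium [HA] = 0.0169 − 3.80 × 10^-3 = 1.31 × 10^-2 M
Ka = [H+][A-]/[HA] = (3.80 × 10^-3)² / 1.31 × 10^-2 = 1.10 × 10^-3
pKa = -log(1.10 × 10^-3) = 2.96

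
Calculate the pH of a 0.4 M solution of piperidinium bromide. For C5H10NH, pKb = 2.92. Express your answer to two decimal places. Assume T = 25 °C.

pH = 5.74

C5H10NH2+ is the conjugate acid of the weak base C5H10NH.
Kb = 10^(−2.92) = 1.20 × 10^-3
Ka = Kw/Kb = 1.0×10^-14 / 1.20 × 10^-3 = 8.33 × 10^-12
From the ICE table, Ka = x²/(0.4 − x) = 8.33 × 10^-12.
Assume x ≪ 0.4: x ≈ √(8.33 × 10^-12 × 0.4) = 1.83 × 10^-6 M
Check: 0.00046% ionized — well under 5%, approximation valid.
pH = −log(1.83 × 10^-6) = 5.74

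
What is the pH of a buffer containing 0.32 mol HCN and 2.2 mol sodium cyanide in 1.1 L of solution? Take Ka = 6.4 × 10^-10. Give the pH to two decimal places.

pH = 10.03

pKa = −log(6.4 × 10^-10) = 9.194
pH = pKa + log([A⁻]/[HA]) = 9.194 + log(2.2/0.32)
pH = 9.194 + (+0.837) = 10.03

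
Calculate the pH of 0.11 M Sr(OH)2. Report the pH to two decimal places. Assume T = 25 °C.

Sr(OH)2 is a strong base (each formula unit releases 2 OH-); [OH-] = 0.22 M.
pOH = -log(0.22) = 0.66
pH = 14.00 - 0.66 = 13.34

pH = 13.34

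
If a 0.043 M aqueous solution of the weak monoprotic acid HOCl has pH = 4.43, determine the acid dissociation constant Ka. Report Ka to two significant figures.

[H+] = 10^(-4.43) = 3.72 × 10^-5 M
At equilibrium [HA] = 0.043 − 3.72 × 10^-5 = 4.30 × 10^-2 M
Ka = [H+][A-]/[HA] = (3.72 × 10^-5)² / 4.30 × 10^-2 = 3.2 × 10^-8

Ka = 3.2 × 10^-8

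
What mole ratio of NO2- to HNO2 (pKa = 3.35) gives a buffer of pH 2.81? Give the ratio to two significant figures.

ratio = 0.29

pH = pKa + log(r) ⇒ log(r) = 2.81 − 3.35 = -0.54
r = [NO2-]/[HNO2] = 10^(-0.54) = 0.288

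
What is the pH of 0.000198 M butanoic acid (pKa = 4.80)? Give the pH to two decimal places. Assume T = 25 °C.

pH = 4.31

CH3(CH2)2COOH ⇌ CH3(CH2)2COO- + H+
Ka = 10^(−4.80) = 1.58 × 10^-5
Ka = x²/(0.000198 − x) = 1.58 × 10^-5
Here C₀/Ka ≈ 12.5, so the small-x approximation fails. Use the quadratic:
x = [−1.58e-05 + √(1.58e-05² + 1.25e-08)]/2 = 4.86 × 10^-5 M
pH = −log(4.86 × 10^-5) = 4.31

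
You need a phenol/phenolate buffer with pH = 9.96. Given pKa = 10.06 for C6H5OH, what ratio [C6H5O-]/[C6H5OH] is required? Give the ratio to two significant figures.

ratio = 0.79

pH = pKa + log(r) ⇒ log(r) = 9.96 − 10.06 = -0.10
r = [C6H5O-]/[C6H5OH] = 10^(-0.10) = 0.794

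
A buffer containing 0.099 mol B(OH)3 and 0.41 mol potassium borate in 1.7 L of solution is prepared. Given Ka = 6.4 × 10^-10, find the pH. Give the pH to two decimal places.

pH = 9.81

pKa = −log(6.4 × 10^-10) = 9.194
Henderson–Hasselbalch: pH = pKa + log([B(OH)4-]/[B(OH)3]) = 9.194 + log(0.41/0.099)
pH = 9.194 + (+0.617) = 9.81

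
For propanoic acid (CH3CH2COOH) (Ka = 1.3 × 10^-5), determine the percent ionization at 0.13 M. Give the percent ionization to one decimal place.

1.0%

CH3CH2COOH ⇌ CH3CH2COO- + H+; let x = [H+] at equilibrium.
x ≈ √(Ka·C₀) = √(1.3 × 10^-5 × 0.13) = 1.30 × 10^-3 M
% ionization = x/C₀ × 100% = 1.30 × 10^-3/0.13 × 100% = 1.0%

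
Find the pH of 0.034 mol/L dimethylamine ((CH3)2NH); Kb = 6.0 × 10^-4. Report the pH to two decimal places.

(CH3)2NH + H2O ⇌ (CH3)2NH2+ + OH-
From the ICE table, Kb = [OH-]²/(0.034 − [OH-]) = 6.0 × 10^-4.
The 5% rule fails; solving [OH-]² + Kb·[OH-] − Kb·C₀ = 0 exactly:
[OH-] = (−Kb + √(Kb² + 4·Kb·C₀))/2 = 4.23 × 10^-3 M
pOH = 2.37, so pH = 14.00 − pOH = 11.63

pH = 11.63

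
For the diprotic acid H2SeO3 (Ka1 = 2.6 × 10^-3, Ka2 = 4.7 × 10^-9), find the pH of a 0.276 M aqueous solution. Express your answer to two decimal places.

Ka1 ≫ Ka2, so treat the first dissociation as the only significant source of H+.
Ka1 = x²/(0.276 − x) = 2.6 × 10^-3
Solving the quadratic: x = (−Ka1 + √(Ka1² + 4·Ka1·C₀))/2 = 2.55 × 10^-2 M
pH = −log(2.55 × 10^-2) = 1.59

pH = 1.59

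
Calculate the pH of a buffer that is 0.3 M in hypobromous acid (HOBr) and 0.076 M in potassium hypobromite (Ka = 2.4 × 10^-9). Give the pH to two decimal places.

pKa = −log(2.4 × 10^-9) = 8.620
pH = pKa + log([A⁻]/[HA]) = 8.620 + log(0.076/0.3)
pH = 8.620 + (-0.596) = 8.02

pH = 8.02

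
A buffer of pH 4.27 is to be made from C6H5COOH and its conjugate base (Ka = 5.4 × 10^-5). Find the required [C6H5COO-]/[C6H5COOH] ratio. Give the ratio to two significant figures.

pKa = -log(5.4 × 10^-5) = 4.268
pH = pKa + log(r) ⇒ log(r) = 4.27 − 4.268 = +0.002
r = [C6H5COO-]/[C6H5COOH] = 10^(+0.002) = 1

ratio = 1.0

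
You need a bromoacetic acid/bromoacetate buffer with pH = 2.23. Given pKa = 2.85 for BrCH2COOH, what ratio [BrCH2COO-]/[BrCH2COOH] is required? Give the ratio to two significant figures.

pH = pKa + log(r) ⇒ log(r) = 2.23 − 2.85 = -0.62
r = [BrCH2COO-]/[BrCH2COOH] = 10^(-0.62) = 0.24

ratio = 0.24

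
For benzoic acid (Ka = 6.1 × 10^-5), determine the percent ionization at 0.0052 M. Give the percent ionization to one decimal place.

10.3%

C6H5COOH ⇌ C6H5COO- + H+; let x = [H+] at equilibrium.
Solve x² + 6.1e-05x − 3.17e-07 = 0 → x = 5.34 × 10^-4 M
% ionization = x/C₀ × 100% = 5.34 × 10^-4/0.0052 × 100% = 10.3%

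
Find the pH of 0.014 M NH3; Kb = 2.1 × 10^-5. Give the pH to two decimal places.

NH3 + H2O ⇌ NH4+ + OH-
Kb = [OH-]²/(0.014 − [OH-]) = 2.1 × 10^-5
Assume [OH-] ≪ 0.014: [OH-] ≈ √(2.1 × 10^-5 × 0.014) = 5.42 × 10^-4 M
Check: 3.9% ionized — well under 5%, approximation valid.
pOH = 3.27, so pH = 14.00 − pOH = 10.73

pH = 10.73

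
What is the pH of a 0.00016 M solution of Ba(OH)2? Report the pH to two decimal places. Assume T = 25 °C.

pH = 10.51

Ba(OH)2 is a strong base (each formula unit releases 2 OH-); [OH-] = 0.00032 M.
pOH = -log(0.00032) = 3.49
pH = 14.00 - 3.49 = 10.51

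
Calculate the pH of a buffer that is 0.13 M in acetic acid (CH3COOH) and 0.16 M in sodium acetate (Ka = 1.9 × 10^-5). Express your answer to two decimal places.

pH = 4.81

pKa = −log(1.9 × 10^-5) = 4.721
pH = pKa + log([A⁻]/[HA]) = 4.721 + log(0.16/0.13)
pH = 4.721 + (+0.090) = 4.81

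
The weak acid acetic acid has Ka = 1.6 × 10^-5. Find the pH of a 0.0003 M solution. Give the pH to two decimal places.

CH3COOH ⇌ CH3COO- + H+
From the ICE table, Ka = x²/(0.0003 − x) = 1.6 × 10^-5.
x is not negligible relative to C₀; solve x² + 1.6e-05·x − 4.8e-09 = 0.
x = (−Ka + √(Ka² + 4·Ka·C₀))/2 = 6.17 × 10^-5 M
pH = −log[H+] = −log(6.17 × 10^-5) = 4.21

pH = 4.21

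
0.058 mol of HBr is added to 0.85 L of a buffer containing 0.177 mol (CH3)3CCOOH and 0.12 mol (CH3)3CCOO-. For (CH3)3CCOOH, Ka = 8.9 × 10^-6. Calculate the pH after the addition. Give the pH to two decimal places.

pH = 4.47

Added H+ converts (CH3)3CCOO- to (CH3)3CCOOH: (CH3)3CCOOH → 0.235 mol, (CH3)3CCOO- → 0.062 mol.
pKa = −log(8.9 × 10^-6) = 5.051
pH = pKa + log(n_(CH3)3CCOO-/n_(CH3)3CCOOH) = 5.051 + log(0.062/0.235) = 5.051 + (-0.579)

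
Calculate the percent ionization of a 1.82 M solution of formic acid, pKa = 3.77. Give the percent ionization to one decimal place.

HCOOH ⇌ HCOO- + H+; let x = [H+] at equilibrium.
Ka = 10^(−3.77) = 1.70 × 10^-4
x ≈ √(Ka·C₀) = √(1.70 × 10^-4 × 1.82) = 1.76 × 10^-2 M
% ionization = x/C₀ × 100% = 1.76 × 10^-2/1.82 × 100% = 1.0%

1.0%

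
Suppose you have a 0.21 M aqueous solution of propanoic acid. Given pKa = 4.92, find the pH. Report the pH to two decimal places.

CH3CH2COOH ⇌ CH3CH2COO- + H+
Ka = 10^(−4.92) = 1.20 × 10^-5
Let x = [H+] at equilibrium. Ka = x²/(0.21 − x).
Since Ka ≪ C₀, x ≈ √(Ka·C₀) = 1.59 × 10^-3 M.
pH = −log[H+] = −log(1.59 × 10^-3) = 2.80

pH = 2.80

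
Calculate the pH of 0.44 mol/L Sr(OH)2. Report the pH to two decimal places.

Sr(OH)2 is a strong base (each formula unit releases 2 OH-); [OH-] = 0.88 M.
pOH = -log(0.88) = 0.06
pH = 14.00 - 0.06 = 13.94

pH = 13.94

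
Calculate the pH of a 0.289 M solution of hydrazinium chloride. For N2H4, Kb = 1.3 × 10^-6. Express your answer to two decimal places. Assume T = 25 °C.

pH = 4.33

N2H5+ is the conjugate acid of the weak base N2H4.
Ka = Kw/Kb = 1.0×10^-14 / 1.3 × 10^-6 = 7.69 × 10^-9
From the ICE table, Ka = [H+]²/(0.289 − [H+]) = 7.69 × 10^-9.
Assume [H+] ≪ 0.289: [H+] ≈ √(7.69 × 10^-9 × 0.289) = 4.71 × 10^-5 M
pH = −log[H+] = −log(4.71 × 10^-5) = 4.33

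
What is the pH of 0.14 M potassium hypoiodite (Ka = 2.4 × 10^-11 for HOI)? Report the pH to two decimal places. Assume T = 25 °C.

pH = 11.87

OI- is the conjugate base of the weak acid HOI.
Kb = Kw/Ka = 1.0×10^-14 / 2.4 × 10^-11 = 4.17 × 10^-4
From the ICE table, Kb = x²/(0.14 − x) = 4.17 × 10^-4.
Here C₀/Kb ≈ 336, so the small-x approximation fails. Use the quadratic:
x = [−0.000417 + √(0.000417² + 0.000234)]/2 = 7.44 × 10^-3 M
pOH = −log(7.44 × 10^-3) = 2.13; pH = 14.00 − 2.13 = 11.87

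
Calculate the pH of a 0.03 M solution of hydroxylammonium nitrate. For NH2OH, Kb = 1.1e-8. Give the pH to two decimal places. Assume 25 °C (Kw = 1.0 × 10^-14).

NH3OH+ is the conjugate acid of the weak base NH2OH.
Ka = Kw/Kb = 1.0×10^-14 / 1.1 × 10^-8 = 9.09 × 10^-7
Let x = [H+] at equilibrium. Ka = x²/(0.03 − x).
Since Ka ≪ C₀, x ≈ √(Ka·C₀) = 1.65 × 10^-4 M.
Check: 0.55% ionized — well under 5%, approximation valid.
pH = −log[H+] = −log(1.65 × 10^-4) = 3.78

pH = 3.78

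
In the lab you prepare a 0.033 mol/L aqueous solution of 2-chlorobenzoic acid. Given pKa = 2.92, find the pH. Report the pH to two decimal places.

pH = 2.24

ClC6H4COOH ⇌ ClC6H4COO- + H+
Ka = 10^(−2.92) = 1.20 × 10^-3
From the ICE table, Ka = x²/(0.033 − x) = 1.20 × 10^-3.
Here C₀/Ka ≈ 27.5, so the small-x approximation fails. Use the quadratic:
x = [−0.0012 + √(0.0012² + 0.000158)]/2 = 5.72 × 10^-3 M
pH = −log[H+] = −log(5.72 × 10^-3) = 2.24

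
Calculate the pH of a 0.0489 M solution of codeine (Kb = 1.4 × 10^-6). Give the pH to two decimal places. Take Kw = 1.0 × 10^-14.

pH = 10.42

C18H21NO3 + H2O ⇌ C18H22NO3+ + OH-
Kb = x²/(0.0489 − x) = 1.4 × 10^-6
Assume x ≪ 0.0489: x ≈ √(1.4 × 10^-6 × 0.0489) = 2.62 × 10^-4 M
pOH = −log(2.62 × 10^-4) = 3.58; pH = 14.00 − 3.58 = 10.42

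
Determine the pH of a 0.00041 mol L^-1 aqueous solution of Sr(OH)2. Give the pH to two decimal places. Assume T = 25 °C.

Sr(OH)2 is a strong base (each formula unit releases 2 OH-); [OH-] = 0.00082 M.
pOH = -log(0.00082) = 3.09
pH = 14.00 - 3.09 = 10.91

pH = 10.91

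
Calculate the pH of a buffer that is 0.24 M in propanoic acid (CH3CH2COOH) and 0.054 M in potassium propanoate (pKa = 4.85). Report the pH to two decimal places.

pH = pKa + log([A⁻]/[HA]) = 4.85 + log(0.054/0.24)
pH = 4.85 + (-0.648) = 4.20

pH = 4.20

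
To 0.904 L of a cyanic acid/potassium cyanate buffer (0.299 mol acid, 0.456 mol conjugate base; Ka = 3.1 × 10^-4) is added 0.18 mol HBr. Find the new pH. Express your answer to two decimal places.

After neutralization: n(HOCN) = 0.479 mol, n(OCN-) = 0.276 mol.
pKa = −log(3.1 × 10^-4) = 3.509
pH = pKa + log([A⁻]/[HA]) = 3.509 + log(0.276/0.479) = 3.509 -0.239

pH = 3.27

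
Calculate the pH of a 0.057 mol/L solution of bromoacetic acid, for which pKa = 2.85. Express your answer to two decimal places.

BrCH2COOH ⇌ BrCH2COO- + H+
Ka = 10^(−2.85) = 1.41 × 10^-3
Ka = [H+]²/(0.057 − [H+]) = 1.41 × 10^-3
[H+] is not negligible relative to C₀; solve [H+]² + 0.00141·[H+] − 8.04e-05 = 0.
[H+] = (−Ka + √(Ka² + 4·Ka·C₀))/2 = 8.29 × 10^-3 M
pH = −log(8.29 × 10^-3) = 2.08

pH = 2.08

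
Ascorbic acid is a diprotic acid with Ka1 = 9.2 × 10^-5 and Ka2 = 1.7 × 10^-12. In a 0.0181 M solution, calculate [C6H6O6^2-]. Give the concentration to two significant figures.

First ionization gives [H+] ≈ [HC6H6O6-] = 1.25 × 10^-3 M.
Second step: Ka2 = [H+][C6H6O6^2-]/[HC6H6O6-] ≈ [C6H6O6^2-] (since [H+] ≈ [HC6H6O6-]).
So [C6H6O6^2-] ≈ Ka2.

1.7 × 10^-12 M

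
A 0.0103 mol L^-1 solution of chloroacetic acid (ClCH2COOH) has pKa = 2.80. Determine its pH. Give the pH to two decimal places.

pH = 2.48

ClCH2COOH ⇌ ClCH2COO- + H+
Ka = 10^(−2.80) = 1.58 × 10^-3
Ka = [H+]²/(0.0103 − [H+]) = 1.58 × 10^-3
The 5% rule fails; solving [H+]² + Ka·[H+] − Ka·C₀ = 0 exactly:
[H+] = (−Ka + √(Ka² + 4·Ka·C₀))/2 = 3.32 × 10^-3 M
pH = −log(3.32 × 10^-3) = 2.48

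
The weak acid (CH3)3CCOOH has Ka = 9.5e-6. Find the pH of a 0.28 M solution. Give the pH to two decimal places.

pH = 2.79

(CH3)3CCOOH ⇌ (CH3)3CCOO- + H+
From the ICE table, Ka = x²/(0.28 − x) = 9.5 × 10^-6.
Assume x ≪ 0.28: x ≈ √(9.5 × 10^-6 × 0.28) = 1.63 × 10^-3 M
(x/C₀ = 0.58% < 5%, so the approximation holds.)
pH = −log[H+] = −log(1.63 × 10^-3) = 2.79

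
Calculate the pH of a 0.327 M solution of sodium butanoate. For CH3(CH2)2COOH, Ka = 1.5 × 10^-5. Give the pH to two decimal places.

pH = 9.17

CH3(CH2)2COO- is the conjugate base of the weak acid CH3(CH2)2COOH.
Kb = Kw/Ka = 1.0×10^-14 / 1.5 × 10^-5 = 6.67 × 10^-10
Kb = [OH-]²/(0.327 − [OH-]) = 6.67 × 10^-10
Assume [OH-] ≪ 0.327: [OH-] ≈ √(6.67 × 10^-10 × 0.327) = 1.48 × 10^-5 M
([OH-]/C₀ = 0.0045% < 5%, so the approximation holds.)
pOH = 4.83, so pH = 14.00 − pOH = 9.17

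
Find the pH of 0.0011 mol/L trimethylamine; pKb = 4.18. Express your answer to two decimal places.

(CH3)3N + H2O ⇌ (CH3)3NH+ + OH-
Kb = 10^(−4.18) = 6.61 × 10^-5
Kb = [OH-]²/(0.0011 − [OH-]) = 6.61 × 10^-5
The 5% rule fails; solving [OH-]² + Kb·[OH-] − Kb·C₀ = 0 exactly:
[OH-] = [−6.61e-05 + √(6.61e-05² + 2.91e-07)]/2 = 2.39 × 10^-4 M
pOH = 3.62, so pH = 14.00 − pOH = 10.38

pH = 10.38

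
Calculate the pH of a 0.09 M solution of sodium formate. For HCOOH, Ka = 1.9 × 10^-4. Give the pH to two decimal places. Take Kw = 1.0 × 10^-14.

pH = 8.34

HCOO- is the conjugate base of the weak acid HCOOH.
Kb = Kw/Ka = 1.0×10^-14 / 1.9 × 10^-4 = 5.26 × 10^-11
Let x = [OH-] at equilibrium. Kb = x²/(0.09 − x).
Since Kb ≪ C₀, x ≈ √(Kb·C₀) = 2.18 × 10^-6 M.
pOH = −log(2.18 × 10^-6) = 5.66; pH = 14.00 − 5.66 = 8.34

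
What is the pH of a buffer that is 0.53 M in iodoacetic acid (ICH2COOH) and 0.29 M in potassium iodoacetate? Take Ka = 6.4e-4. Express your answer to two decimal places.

pKa = −log(6.4 × 10^-4) = 3.194
Using pH = pKa + log([base]/[acid]) with [base]/[acid] = 0.29/0.53:
pH = 3.194 + (-0.262) = 2.93

pH = 2.93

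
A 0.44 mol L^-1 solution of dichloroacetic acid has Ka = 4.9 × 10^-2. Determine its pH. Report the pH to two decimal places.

pH = 0.91

Cl2CHCOOH ⇌ Cl2CHCOO- + H+
Ka = [H+]²/(0.44 − [H+]) = 4.9 × 10^-2
The 5% rule fails; solving [H+]² + Ka·[H+] − Ka·C₀ = 0 exactly:
[H+] = [−0.049 + √(0.049² + 0.0862)]/2 = 1.24 × 10^-1 M
pH = −log(1.24 × 10^-1) = 0.91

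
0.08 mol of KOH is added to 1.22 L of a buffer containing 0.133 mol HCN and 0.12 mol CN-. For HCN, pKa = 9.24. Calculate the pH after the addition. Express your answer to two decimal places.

pH = 9.82

OH- converts HCN to CN-: HCN → 0.053 mol, CN- → 0.2 mol.
pH = pKa + log(n_CN-/n_HCN) = 9.24 + log(0.2/0.053) = 9.24 + (+0.577)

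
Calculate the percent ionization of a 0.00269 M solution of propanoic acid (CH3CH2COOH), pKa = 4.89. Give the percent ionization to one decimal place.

6.7%

CH3CH2COOH ⇌ CH3CH2COO- + H+; let x = [H+] at equilibrium.
Ka = 10^(−4.89) = 1.29 × 10^-5
Solve x² + 1.29e-05x − 3.47e-08 = 0 → x = 1.80 × 10^-4 M
% ionization = x/C₀ × 100% = 1.80 × 10^-4/0.00269 × 100% = 6.7%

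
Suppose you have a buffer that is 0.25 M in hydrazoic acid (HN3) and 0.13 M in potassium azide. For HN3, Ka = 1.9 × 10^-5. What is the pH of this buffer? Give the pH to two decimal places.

pH = 4.44

pKa = −log(1.9 × 10^-5) = 4.721
Using pH = pKa + log([base]/[acid]) with [base]/[acid] = 0.13/0.25:
pH = 4.721 + (-0.284) = 4.44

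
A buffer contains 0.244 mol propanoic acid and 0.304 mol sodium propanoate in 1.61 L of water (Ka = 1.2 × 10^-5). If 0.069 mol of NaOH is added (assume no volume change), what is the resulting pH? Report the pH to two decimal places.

pH = 5.25

After neutralization: n(CH3CH2COOH) = 0.175 mol, n(CH3CH2COO-) = 0.373 mol.
pKa = −log(1.2 × 10^-5) = 4.921
pH = pKa + log([A⁻]/[HA]) = 4.921 + log(0.373/0.175) = 4.921 +0.329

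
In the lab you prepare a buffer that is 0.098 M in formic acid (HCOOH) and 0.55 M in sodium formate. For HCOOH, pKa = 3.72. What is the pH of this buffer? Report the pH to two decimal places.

pH = pKa + log([A⁻]/[HA]) = 3.72 + log(0.55/0.098)
pH = 3.72 + (+0.749) = 4.47

pH = 4.47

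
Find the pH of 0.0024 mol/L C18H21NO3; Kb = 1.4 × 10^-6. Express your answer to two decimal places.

pH = 9.76

C18H21NO3 + H2O ⇌ C18H22NO3+ + OH-
Kb = x²/(0.0024 − x) = 1.4 × 10^-6
Since Kb ≪ C₀, x ≈ √(Kb·C₀) = 5.80 × 10^-5 M.
(x/C₀ = 2.4% < 5%, so the approximation holds.)
pOH = 4.24, so pH = 14.00 − pOH = 9.76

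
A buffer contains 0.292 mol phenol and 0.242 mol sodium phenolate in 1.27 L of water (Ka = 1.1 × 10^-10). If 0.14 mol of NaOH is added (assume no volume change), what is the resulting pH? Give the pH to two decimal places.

OH- converts C6H5OH to C6H5O-: C6H5OH → 0.152 mol, C6H5O- → 0.382 mol.
pKa = −log(1.1 × 10^-10) = 9.959
pH = pKa + log(n_C6H5O-/n_C6H5OH) = 9.959 + log(0.382/0.152) = 9.959 + (+0.400)

pH = 10.36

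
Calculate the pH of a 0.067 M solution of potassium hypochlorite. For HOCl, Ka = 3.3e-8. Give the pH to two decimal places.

OCl- is the conjugate base of the weak acid HOCl.
Kb = Kw/Ka = 1.0×10^-14 / 3.3 × 10^-8 = 3.03 × 10^-7
Kb = [OH-]²/(0.067 − [OH-]) = 3.03 × 10^-7
Assume [OH-] ≪ 0.067: [OH-] ≈ √(3.03 × 10^-7 × 0.067) = 1.42 × 10^-4 M
pOH = 3.85, so pH = 14.00 − pOH = 10.15

pH = 10.15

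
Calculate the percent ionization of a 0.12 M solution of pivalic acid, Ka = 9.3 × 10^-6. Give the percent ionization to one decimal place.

(CH3)3CCOOH ⇌ (CH3)3CCOO- + H+; let x = [H+] at equilibrium.
x ≈ √(Ka·C₀) = √(9.3 × 10^-6 × 0.12) = 1.06 × 10^-3 M
% ionization = x/C₀ × 100% = 1.06 × 10^-3/0.12 × 100% = 0.9%

0.9%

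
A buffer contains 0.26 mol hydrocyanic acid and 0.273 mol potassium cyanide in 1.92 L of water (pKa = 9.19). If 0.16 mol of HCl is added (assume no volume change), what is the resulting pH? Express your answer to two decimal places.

Added H+ converts CN- to HCN: HCN → 0.42 mol, CN- → 0.113 mol.
Henderson–Hasselbalch with mole ratio 0.113/0.42: pH = 9.19 + (-0.570)

pH = 8.62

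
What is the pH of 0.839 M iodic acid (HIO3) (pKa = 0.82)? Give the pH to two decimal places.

pH = 0.54

HIO3 ⇌ IO3- + H+
Ka = 10^(−0.82) = 1.51 × 10^-1
Ka = [H+]²/(0.839 − [H+]) = 1.51 × 10^-1
The 5% rule fails; solving [H+]² + Ka·[H+] − Ka·C₀ = 0 exactly:
[H+] = [−0.151 + √(0.151² + 0.507)]/2 = 2.88 × 10^-1 M
pH = −log(2.88 × 10^-1) = 0.54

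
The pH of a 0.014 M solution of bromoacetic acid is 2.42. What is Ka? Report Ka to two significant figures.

Ka = 1.4 × 10^-3

[H+] = 10^(-2.42) = 3.80 × 10^-3 M
At equilibrium [HA] = 0.014 − 3.80 × 10^-3 = 1.02 × 10^-2 M
Ka = [H+][A-]/[HA] = (3.80 × 10^-3)² / 1.02 × 10^-2 = 1.4 × 10^-3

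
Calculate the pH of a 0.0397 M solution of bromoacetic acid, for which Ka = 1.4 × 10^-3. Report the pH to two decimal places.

BrCH2COOH ⇌ BrCH2COO- + H+
Ka = [H+]²/(0.0397 − [H+]) = 1.4 × 10^-3
[H+] is not negligible relative to C₀; solve [H+]² + 0.0014·[H+] − 5.56e-05 = 0.
[H+] = [−0.0014 + √(0.0014² + 0.000222)]/2 = 6.79 × 10^-3 M
pH = −log(6.79 × 10^-3) = 2.17

pH = 2.17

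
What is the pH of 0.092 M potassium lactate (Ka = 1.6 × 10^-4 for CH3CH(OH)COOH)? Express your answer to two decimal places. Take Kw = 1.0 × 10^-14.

CH3CH(OH)COO- is the conjugate base of the weak acid CH3CH(OH)COOH.
Kb = Kw/Ka = 1.0×10^-14 / 1.6 × 10^-4 = 6.25 × 10^-11
Kb = [OH-]²/(0.092 − [OH-]) = 6.25 × 10^-11
Assume [OH-] ≪ 0.092: [OH-] ≈ √(6.25 × 10^-11 × 0.092) = 2.40 × 10^-6 M
pOH = 5.62, so pH = 14.00 − pOH = 8.38

pH = 8.38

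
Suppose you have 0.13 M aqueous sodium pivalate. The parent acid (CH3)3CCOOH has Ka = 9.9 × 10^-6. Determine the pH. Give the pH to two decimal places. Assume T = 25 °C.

(CH3)3CCOO- is the conjugate base of the weak acid (CH3)3CCOOH.
Kb = Kw/Ka = 1.0×10^-14 / 9.9 × 10^-6 = 1.01 × 10^-9
Let x = [OH-] at equilibrium. Kb = x²/(0.13 − x).
Neglecting x in the denominator: x = √(1.01 × 10^-9 × 0.13) = 1.15 × 10^-5 M
pOH = −log(1.15 × 10^-5) = 4.94; pH = 14.00 − 4.94 = 9.06

pH = 9.06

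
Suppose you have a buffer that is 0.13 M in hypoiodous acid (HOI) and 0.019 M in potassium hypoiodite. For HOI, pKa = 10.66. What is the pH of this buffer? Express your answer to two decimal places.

pH = pKa + log([A⁻]/[HA]) = 10.66 + log(0.019/0.13)
pH = 10.66 + (-0.835) = 9.82

pH = 9.82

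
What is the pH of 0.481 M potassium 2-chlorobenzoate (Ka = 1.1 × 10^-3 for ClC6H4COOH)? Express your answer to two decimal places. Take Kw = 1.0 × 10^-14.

ClC6H4COO- is the conjugate base of the weak acid ClC6H4COOH.
Kb = Kw/Ka = 1.0×10^-14 / 1.1 × 10^-3 = 9.09 × 10^-12
From the ICE table, Kb = [OH-]²/(0.481 − [OH-]) = 9.09 × 10^-12.
Since Kb ≪ C₀, [OH-] ≈ √(Kb·C₀) = 2.09 × 10^-6 M.
([OH-]/C₀ = 0.00043% < 5%, so the approximation holds.)
pOH = 5.68, so pH = 14.00 − pOH = 8.32

pH = 8.32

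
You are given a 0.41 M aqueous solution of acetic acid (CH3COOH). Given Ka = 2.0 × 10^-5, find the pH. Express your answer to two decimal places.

CH3COOH ⇌ CH3COO- + H+
From the ICE table, Ka = [H+]²/(0.41 − [H+]) = 2.0 × 10^-5.
Neglecting [H+] in the denominator: [H+] = √(2.0 × 10^-5 × 0.41) = 2.86 × 10^-3 M
Check: 0.7% ionized — well under 5%, approximation valid.
pH = −log[H+] = −log(2.86 × 10^-3) = 2.54

pH = 2.54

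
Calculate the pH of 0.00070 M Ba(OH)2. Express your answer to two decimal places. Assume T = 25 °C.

pH = 11.15

Ba(OH)2 is a strong base (each formula unit releases 2 OH-); [OH-] = 0.0014 M.
pOH = -log(0.0014) = 2.85
pH = 14.00 - 2.85 = 11.15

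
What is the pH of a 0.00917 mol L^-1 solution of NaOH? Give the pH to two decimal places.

NaOH is a strong base; [OH-] = 0.00917 M.
pOH = -log(0.00917) = 2.04
pH = 14.00 - 2.04 = 11.96

pH = 11.96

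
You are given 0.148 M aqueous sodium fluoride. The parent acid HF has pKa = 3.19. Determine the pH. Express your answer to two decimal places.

pH = 8.18

F- is the conjugate base of the weak acid HF.
Ka = 10^(−3.19) = 6.46 × 10^-4
Kb = Kw/Ka = 1.0×10^-14 / 6.46 × 10^-4 = 1.55 × 10^-11
Kb = [OH-]²/(0.148 − [OH-]) = 1.55 × 10^-11
Since Kb ≪ C₀, [OH-] ≈ √(Kb·C₀) = 1.51 × 10^-6 M.
([OH-]/C₀ = 0.001% < 5%, so the approximation holds.)
pOH = −log(1.51 × 10^-6) = 5.82; pH = 14.00 − 5.82 = 8.18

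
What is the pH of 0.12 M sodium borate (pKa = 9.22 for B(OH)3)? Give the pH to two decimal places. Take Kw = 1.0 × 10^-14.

pH = 11.15

B(OH)4- is the conjugate base of the weak acid B(OH)3.
Ka = 10^(−9.22) = 6.03 × 10^-10
Kb = Kw/Ka = 1.0×10^-14 / 6.03 × 10^-10 = 1.66 × 10^-5
Kb = x²/(0.12 − x) = 1.66 × 10^-5
Assume x ≪ 0.12: x ≈ √(1.66 × 10^-5 × 0.12) = 1.41 × 10^-3 M
Check: 1.2% ionized — well under 5%, approximation valid.
pOH = −log(1.41 × 10^-3) = 2.85; pH = 14.00 − 2.85 = 11.15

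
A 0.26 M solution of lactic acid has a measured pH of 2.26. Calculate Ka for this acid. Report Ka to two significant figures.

[H+] = 10^(-2.26) = 5.50 × 10^-3 M
At equilibrium [HA] = 0.26 − 5.50 × 10^-3 = 2.55 × 10^-1 M
Ka = [H+][A-]/[HA] = (5.50 × 10^-3)² / 2.55 × 10^-1 = 1.2 × 10^-4

Ka = 1.2 × 10^-4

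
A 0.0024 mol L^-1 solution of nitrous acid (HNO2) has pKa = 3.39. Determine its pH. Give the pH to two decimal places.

HNO2 ⇌ NO2- + H+
Ka = 10^(−3.39) = 4.07 × 10^-4
From the ICE table, Ka = x²/(0.0024 − x) = 4.07 × 10^-4.
The 5% rule fails; solving x² + Ka·x − Ka·C₀ = 0 exactly:
x = (−Ka + √(Ka² + 4·Ka·C₀))/2 = 8.06 × 10^-4 M
pH = −log(8.06 × 10^-4) = 3.09

pH = 3.09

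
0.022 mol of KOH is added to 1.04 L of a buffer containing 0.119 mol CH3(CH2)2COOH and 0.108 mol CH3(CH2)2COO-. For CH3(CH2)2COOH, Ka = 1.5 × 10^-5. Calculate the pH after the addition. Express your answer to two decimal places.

OH- converts CH3(CH2)2COOH to CH3(CH2)2COO-: CH3(CH2)2COOH → 0.097 mol, CH3(CH2)2COO- → 0.13 mol.
pKa = −log(1.5 × 10^-5) = 4.824
pH = pKa + log([A⁻]/[HA]) = 4.824 + log(0.13/0.097) = 4.824 +0.127

pH = 4.95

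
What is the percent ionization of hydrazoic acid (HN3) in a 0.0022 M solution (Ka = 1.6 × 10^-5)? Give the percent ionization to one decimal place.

8.2%

HN3 ⇌ N3- + H+; let x = [H+] at equilibrium.
Ka = x²/(C₀ − x); solving the quadratic gives x = 1.80 × 10^-4 M.
Fraction ionized = 1.80 × 10^-4 / 0.0022 = 0.0818 → 8.2%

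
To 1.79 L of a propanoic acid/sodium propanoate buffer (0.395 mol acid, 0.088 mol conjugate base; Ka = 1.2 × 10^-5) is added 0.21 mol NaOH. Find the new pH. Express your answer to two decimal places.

pH = 5.13

OH- converts CH3CH2COOH to CH3CH2COO-: CH3CH2COOH → 0.185 mol, CH3CH2COO- → 0.298 mol.
pKa = −log(1.2 × 10^-5) = 4.921
pH = pKa + log([A⁻]/[HA]) = 4.921 + log(0.298/0.185) = 4.921 +0.207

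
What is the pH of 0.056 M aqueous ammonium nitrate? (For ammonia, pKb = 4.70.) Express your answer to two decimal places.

pH = 5.28

NH4+ is the conjugate acid of the weak base NH3.
Kb = 10^(−4.70) = 2.00 × 10^-5
Ka = Kw/Kb = 1.0×10^-14 / 2.00 × 10^-5 = 5.00 × 10^-10
Ka = [H+]²/(0.056 − [H+]) = 5.00 × 10^-10
Assume [H+] ≪ 0.056: [H+] ≈ √(5.00 × 10^-10 × 0.056) = 5.29 × 10^-6 M
pH = −log(5.29 × 10^-6) = 5.28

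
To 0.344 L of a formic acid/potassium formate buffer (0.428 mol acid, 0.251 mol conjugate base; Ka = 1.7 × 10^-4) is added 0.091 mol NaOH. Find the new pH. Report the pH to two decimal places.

OH- converts HCOOH to HCOO-: HCOOH → 0.337 mol, HCOO- → 0.342 mol.
pKa = −log(1.7 × 10^-4) = 3.770
Henderson–Hasselbalch with mole ratio 0.342/0.337: pH = 3.770 + (+0.006)

pH = 3.78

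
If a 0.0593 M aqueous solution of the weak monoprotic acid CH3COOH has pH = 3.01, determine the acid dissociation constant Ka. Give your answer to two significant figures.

[H+] = 10^(-3.01) = 9.77 × 10^-4 M
At equilibrium [HA] = 0.0593 − 9.77 × 10^-4 = 5.83 × 10^-2 M
Ka = [H+][A-]/[HA] = (9.77 × 10^-4)² / 5.83 × 10^-2 = 1.6 × 10^-5

Ka = 1.6 × 10^-5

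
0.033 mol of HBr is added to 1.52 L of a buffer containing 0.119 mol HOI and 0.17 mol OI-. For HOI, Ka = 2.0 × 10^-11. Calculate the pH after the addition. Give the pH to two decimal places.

pH = 10.65

Added H+ converts OI- to HOI: HOI → 0.152 mol, OI- → 0.137 mol.
pKa = −log(2.0 × 10^-11) = 10.699
Henderson–Hasselbalch with mole ratio 0.137/0.152: pH = 10.699 + (-0.045)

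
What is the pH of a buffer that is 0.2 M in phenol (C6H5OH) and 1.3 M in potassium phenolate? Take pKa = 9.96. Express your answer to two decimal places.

pH = 10.77

Using pH = pKa + log([base]/[acid]) with [base]/[acid] = 1.3/0.2:
pH = 9.96 + (+0.813) = 10.77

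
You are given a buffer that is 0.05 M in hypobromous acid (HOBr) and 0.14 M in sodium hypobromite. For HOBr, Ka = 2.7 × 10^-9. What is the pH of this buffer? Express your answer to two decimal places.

pH = 9.02

pKa = −log(2.7 × 10^-9) = 8.569
pH = pKa + log([A⁻]/[HA]) = 8.569 + log(0.14/0.05)
pH = 8.569 + (+0.447) = 9.02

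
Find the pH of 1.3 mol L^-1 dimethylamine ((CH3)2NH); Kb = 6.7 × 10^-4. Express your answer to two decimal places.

(CH3)2NH + H2O ⇌ (CH3)2NH2+ + OH-
From the ICE table, Kb = [OH-]²/(1.3 − [OH-]) = 6.7 × 10^-4.
Neglecting [OH-] in the denominator: [OH-] = √(6.7 × 10^-4 × 1.3) = 2.95 × 10^-2 M
([OH-]/C₀ = 2.3% < 5%, so the approximation holds.)
pOH = 1.53, so pH = 14.00 − pOH = 12.47

pH = 12.47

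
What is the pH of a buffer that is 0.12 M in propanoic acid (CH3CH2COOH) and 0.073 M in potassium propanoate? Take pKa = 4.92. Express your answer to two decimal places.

Henderson–Hasselbalch: pH = pKa + log([CH3CH2COO-]/[CH3CH2COOH]) = 4.92 + log(0.073/0.12)
pH = 4.92 + (-0.216) = 4.70

pH = 4.70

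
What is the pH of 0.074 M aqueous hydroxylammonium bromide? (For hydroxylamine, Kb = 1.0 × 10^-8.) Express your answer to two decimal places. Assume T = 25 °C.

NH3OH+ is the conjugate acid of the weak base NH2OH.
Ka = Kw/Kb = 1.0×10^-14 / 1.0 × 10^-8 = 1.00 × 10^-6
From the ICE table, Ka = [H+]²/(0.074 − [H+]) = 1.00 × 10^-6.
Since Ka ≪ C₀, [H+] ≈ √(Ka·C₀) = 2.72 × 10^-4 M.
([H+]/C₀ = 0.37% < 5%, so the approximation holds.)
pH = −log(2.72 × 10^-4) = 3.57

pH = 3.57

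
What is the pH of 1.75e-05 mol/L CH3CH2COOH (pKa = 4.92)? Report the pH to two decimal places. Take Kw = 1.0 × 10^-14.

pH = 5.01

CH3CH2COOH ⇌ CH3CH2COO- + H+
Ka = 10^(−4.92) = 1.20 × 10^-5
From the ICE table, Ka = x²/(1.75e-05 − x) = 1.20 × 10^-5.
The 5% rule fails; solving x² + Ka·x − Ka·C₀ = 0 exactly:
x = (−Ka + √(Ka² + 4·Ka·C₀))/2 = 9.68 × 10^-6 M
pH = −log(9.68 × 10^-6) = 5.01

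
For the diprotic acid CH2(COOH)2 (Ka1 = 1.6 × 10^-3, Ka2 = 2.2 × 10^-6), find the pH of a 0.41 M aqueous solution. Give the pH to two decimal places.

Ka1 ≫ Ka2, so treat the first dissociation as the only significant source of H+.
Ka1 = x²/(0.41 − x) = 1.6 × 10^-3
Solving the quadratic: x = (−Ka1 + √(Ka1² + 4·Ka1·C₀))/2 = 2.48 × 10^-2 M
pH = −log(2.48 × 10^-2) = 1.61

pH = 1.61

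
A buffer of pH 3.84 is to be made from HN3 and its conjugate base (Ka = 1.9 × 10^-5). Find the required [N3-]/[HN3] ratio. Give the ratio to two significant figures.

ratio = 0.13

pKa = -log(1.9 × 10^-5) = 4.721
pH = pKa + log(r) ⇒ log(r) = 3.84 − 4.721 = -0.881
r = [N3-]/[HN3] = 10^(-0.881) = 0.132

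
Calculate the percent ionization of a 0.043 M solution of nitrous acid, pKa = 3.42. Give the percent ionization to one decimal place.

HNO2 ⇌ NO2- + H+; let x = [H+] at equilibrium.
Ka = 10^(−3.42) = 3.80 × 10^-4
Ka = x²/(C₀ − x); solving the quadratic gives x = 3.86 × 10^-3 M.
Fraction ionized = 3.86 × 10^-3 / 0.043 = 0.0898 → 9.0%

9.0%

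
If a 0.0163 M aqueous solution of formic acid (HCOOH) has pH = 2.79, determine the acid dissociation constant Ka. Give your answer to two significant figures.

[H+] = 10^(-2.79) = 1.62 × 10^-3 M
At equilibrium [HA] = 0.0163 − 1.62 × 10^-3 = 1.47 × 10^-2 M
Ka = [H+][A-]/[HA] = (1.62 × 10^-3)² / 1.47 × 10^-2 = 1.8 × 10^-4

Ka = 1.8 × 10^-4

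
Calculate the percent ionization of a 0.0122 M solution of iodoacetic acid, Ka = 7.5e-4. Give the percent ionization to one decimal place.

21.9%

ICH2COOH ⇌ ICH2COO- + H+; let x = [H+] at equilibrium.
Ka = x²/(C₀ − x); solving the quadratic gives x = 2.67 × 10^-3 M.
Fraction ionized = 2.67 × 10^-3 / 0.0122 = 0.2189 → 21.9%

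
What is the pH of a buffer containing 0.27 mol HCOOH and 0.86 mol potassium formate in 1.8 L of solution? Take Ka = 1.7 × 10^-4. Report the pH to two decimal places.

pKa = −log(1.7 × 10^-4) = 3.770
Using pH = pKa + log([base]/[acid]) with [base]/[acid] = 0.86/0.27:
pH = 3.770 + (+0.503) = 4.27

pH = 4.27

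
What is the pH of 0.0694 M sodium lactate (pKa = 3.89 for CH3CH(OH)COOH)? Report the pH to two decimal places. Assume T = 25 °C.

pH = 8.37

CH3CH(OH)COO- is the conjugate base of the weak acid CH3CH(OH)COOH.
Ka = 10^(−3.89) = 1.29 × 10^-4
Kb = Kw/Ka = 1.0×10^-14 / 1.29 × 10^-4 = 7.75 × 10^-11
From the ICE table, Kb = x²/(0.0694 − x) = 7.75 × 10^-11.
Neglecting x in the denominator: x = √(7.75 × 10^-11 × 0.0694) = 2.32 × 10^-6 M
pOH = −log(2.32 × 10^-6) = 5.63; pH = 14.00 − 5.63 = 8.37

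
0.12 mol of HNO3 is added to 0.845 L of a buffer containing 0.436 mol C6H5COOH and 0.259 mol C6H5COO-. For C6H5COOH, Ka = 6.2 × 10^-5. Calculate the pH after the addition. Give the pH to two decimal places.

pH = 3.61

Added H+ converts C6H5COO- to C6H5COOH: C6H5COOH → 0.556 mol, C6H5COO- → 0.139 mol.
pKa = −log(6.2 × 10^-5) = 4.208
pH = pKa + log([A⁻]/[HA]) = 4.208 + log(0.139/0.556) = 4.208 -0.602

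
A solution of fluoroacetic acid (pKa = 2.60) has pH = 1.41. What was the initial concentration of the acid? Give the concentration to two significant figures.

C₀ = 6.4 × 10^-1 M

[H+] = 10^(-1.41) = 3.89 × 10^-2 M = x
Ka = 10^(−2.60) = 2.51 × 10^-3
Ka = x²/(C₀ − x) ⇒ C₀ = x + x²/Ka
C₀ = 3.89 × 10^-2 + (3.89 × 10^-2)²/(2.51 × 10^-3) = 6.42 × 10^-1 M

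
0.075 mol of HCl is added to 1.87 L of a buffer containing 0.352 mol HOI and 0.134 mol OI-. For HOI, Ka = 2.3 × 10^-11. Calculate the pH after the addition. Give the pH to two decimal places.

pH = 9.78

Added H+ converts OI- to HOI: HOI → 0.427 mol, OI- → 0.059 mol.
pKa = −log(2.3 × 10^-11) = 10.638
Henderson–Hasselbalch with mole ratio 0.059/0.427: pH = 10.638 + (-0.860)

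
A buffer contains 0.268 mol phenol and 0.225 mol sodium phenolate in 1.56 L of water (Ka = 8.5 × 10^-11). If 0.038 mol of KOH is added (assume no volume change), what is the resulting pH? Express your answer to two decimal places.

pH = 10.13

After neutralization: n(C6H5OH) = 0.23 mol, n(C6H5O-) = 0.263 mol.
pKa = −log(8.5 × 10^-11) = 10.071
Henderson–Hasselbalch with mole ratio 0.263/0.23: pH = 10.071 + (+0.058)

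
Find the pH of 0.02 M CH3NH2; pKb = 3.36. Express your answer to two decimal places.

CH3NH2 + H2O ⇌ CH3NH3+ + OH-
Kb = 10^(−3.36) = 4.37 × 10^-4
Kb = [OH-]²/(0.02 − [OH-]) = 4.37 × 10^-4
[OH-] is not negligible relative to C₀; solve [OH-]² + 0.000437·[OH-] − 8.74e-06 = 0.
[OH-] = (−Kb + √(Kb² + 4·Kb·C₀))/2 = 2.75 × 10^-3 M
pOH = −log(2.75 × 10^-3) = 2.56; pH = 14.00 − 2.56 = 11.44

pH = 11.44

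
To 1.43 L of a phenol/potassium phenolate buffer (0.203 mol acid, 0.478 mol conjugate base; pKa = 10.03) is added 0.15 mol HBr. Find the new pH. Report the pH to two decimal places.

After neutralization: n(C6H5OH) = 0.353 mol, n(C6H5O-) = 0.328 mol.
pH = pKa + log(n_C6H5O-/n_C6H5OH) = 10.03 + log(0.328/0.353) = 10.03 + (-0.032)

pH = 10.00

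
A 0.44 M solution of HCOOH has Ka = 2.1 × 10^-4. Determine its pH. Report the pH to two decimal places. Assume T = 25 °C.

HCOOH ⇌ HCOO- + H+
Let x = [H+] at equilibrium. Ka = x²/(0.44 − x).
Since Ka ≪ C₀, x ≈ √(Ka·C₀) = 9.61 × 10^-3 M.
pH = −log[H+] = −log(9.61 × 10^-3) = 2.02

pH = 2.02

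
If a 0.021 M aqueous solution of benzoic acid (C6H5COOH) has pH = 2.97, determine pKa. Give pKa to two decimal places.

[H+] = 10^(-2.97) = 1.07 × 10^-3 M
At equilibrium [HA] = 0.021 − 1.07 × 10^-3 = 1.99 × 10^-2 M
Ka = [H+][A-]/[HA] = (1.07 × 10^-3)² / 1.99 × 10^-2 = 5.75 × 10^-5
pKa = -log(5.75 × 10^-5) = 4.24

pKa = 4.24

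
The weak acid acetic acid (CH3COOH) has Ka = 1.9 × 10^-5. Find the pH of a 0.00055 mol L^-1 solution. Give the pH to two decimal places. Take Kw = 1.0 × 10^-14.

pH = 4.03

CH3COOH ⇌ CH3COO- + H+
From the ICE table, Ka = x²/(0.00055 − x) = 1.9 × 10^-5.
Here C₀/Ka ≈ 28.9, so the small-x approximation fails. Use the quadratic:
x = [−1.9e-05 + √(1.9e-05² + 4.18e-08)]/2 = 9.32 × 10^-5 M
pH = −log[H+] = −log(9.32 × 10^-5) = 4.03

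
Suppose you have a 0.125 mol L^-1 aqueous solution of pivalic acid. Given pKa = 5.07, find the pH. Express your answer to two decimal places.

pH = 2.99

(CH3)3CCOOH ⇌ (CH3)3CCOO- + H+
Ka = 10^(−5.07) = 8.51 × 10^-6
From the ICE table, Ka = [H+]²/(0.125 − [H+]) = 8.51 × 10^-6.
Since Ka ≪ C₀, [H+] ≈ √(Ka·C₀) = 1.03 × 10^-3 M.
pH = −log(1.03 × 10^-3) = 2.99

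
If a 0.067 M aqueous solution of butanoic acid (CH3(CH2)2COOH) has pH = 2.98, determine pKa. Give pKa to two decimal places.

pKa = 4.78

[H+] = 10^(-2.98) = 1.05 × 10^-3 M
At equilibrium [HA] = 0.067 − 1.05 × 10^-3 = 6.60 × 10^-2 M
Ka = [H+][A-]/[HA] = (1.05 × 10^-3)² / 6.60 × 10^-2 = 1.67 × 10^-5
pKa = -log(1.67 × 10^-5) = 4.78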